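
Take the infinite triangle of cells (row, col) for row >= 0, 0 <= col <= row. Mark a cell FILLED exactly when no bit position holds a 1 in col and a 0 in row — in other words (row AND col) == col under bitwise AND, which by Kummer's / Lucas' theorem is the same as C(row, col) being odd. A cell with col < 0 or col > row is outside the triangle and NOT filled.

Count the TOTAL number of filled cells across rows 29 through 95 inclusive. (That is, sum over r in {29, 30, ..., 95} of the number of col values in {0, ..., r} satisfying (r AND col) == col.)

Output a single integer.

r29=11101 pc4: +16 =16
r30=11110 pc4: +16 =32
r31=11111 pc5: +32 =64
r32=100000 pc1: +2 =66
r33=100001 pc2: +4 =70
r34=100010 pc2: +4 =74
r35=100011 pc3: +8 =82
r36=100100 pc2: +4 =86
r37=100101 pc3: +8 =94
r38=100110 pc3: +8 =102
r39=100111 pc4: +16 =118
r40=101000 pc2: +4 =122
r41=101001 pc3: +8 =130
r42=101010 pc3: +8 =138
r43=101011 pc4: +16 =154
r44=101100 pc3: +8 =162
r45=101101 pc4: +16 =178
r46=101110 pc4: +16 =194
r47=101111 pc5: +32 =226
r48=110000 pc2: +4 =230
r49=110001 pc3: +8 =238
r50=110010 pc3: +8 =246
r51=110011 pc4: +16 =262
r52=110100 pc3: +8 =270
r53=110101 pc4: +16 =286
r54=110110 pc4: +16 =302
r55=110111 pc5: +32 =334
r56=111000 pc3: +8 =342
r57=111001 pc4: +16 =358
r58=111010 pc4: +16 =374
r59=111011 pc5: +32 =406
r60=111100 pc4: +16 =422
r61=111101 pc5: +32 =454
r62=111110 pc5: +32 =486
r63=111111 pc6: +64 =550
r64=1000000 pc1: +2 =552
r65=1000001 pc2: +4 =556
r66=1000010 pc2: +4 =560
r67=1000011 pc3: +8 =568
r68=1000100 pc2: +4 =572
r69=1000101 pc3: +8 =580
r70=1000110 pc3: +8 =588
r71=1000111 pc4: +16 =604
r72=1001000 pc2: +4 =608
r73=1001001 pc3: +8 =616
r74=1001010 pc3: +8 =624
r75=1001011 pc4: +16 =640
r76=1001100 pc3: +8 =648
r77=1001101 pc4: +16 =664
r78=1001110 pc4: +16 =680
r79=1001111 pc5: +32 =712
r80=1010000 pc2: +4 =716
r81=1010001 pc3: +8 =724
r82=1010010 pc3: +8 =732
r83=1010011 pc4: +16 =748
r84=1010100 pc3: +8 =756
r85=1010101 pc4: +16 =772
r86=1010110 pc4: +16 =788
r87=1010111 pc5: +32 =820
r88=1011000 pc3: +8 =828
r89=1011001 pc4: +16 =844
r90=1011010 pc4: +16 =860
r91=1011011 pc5: +32 =892
r92=1011100 pc4: +16 =908
r93=1011101 pc5: +32 =940
r94=1011110 pc5: +32 =972
r95=1011111 pc6: +64 =1036

Answer: 1036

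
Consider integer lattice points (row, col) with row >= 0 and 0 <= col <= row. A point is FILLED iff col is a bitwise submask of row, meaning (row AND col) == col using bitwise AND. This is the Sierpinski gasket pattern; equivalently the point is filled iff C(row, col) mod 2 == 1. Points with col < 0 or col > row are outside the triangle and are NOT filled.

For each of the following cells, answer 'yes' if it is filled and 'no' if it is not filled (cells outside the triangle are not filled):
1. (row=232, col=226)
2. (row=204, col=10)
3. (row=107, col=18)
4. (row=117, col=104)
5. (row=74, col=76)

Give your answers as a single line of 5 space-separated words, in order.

Answer: no no no no no

Derivation:
(232,226): row=0b11101000, col=0b11100010, row AND col = 0b11100000 = 224; 224 != 226 -> empty
(204,10): row=0b11001100, col=0b1010, row AND col = 0b1000 = 8; 8 != 10 -> empty
(107,18): row=0b1101011, col=0b10010, row AND col = 0b10 = 2; 2 != 18 -> empty
(117,104): row=0b1110101, col=0b1101000, row AND col = 0b1100000 = 96; 96 != 104 -> empty
(74,76): col outside [0, 74] -> not filled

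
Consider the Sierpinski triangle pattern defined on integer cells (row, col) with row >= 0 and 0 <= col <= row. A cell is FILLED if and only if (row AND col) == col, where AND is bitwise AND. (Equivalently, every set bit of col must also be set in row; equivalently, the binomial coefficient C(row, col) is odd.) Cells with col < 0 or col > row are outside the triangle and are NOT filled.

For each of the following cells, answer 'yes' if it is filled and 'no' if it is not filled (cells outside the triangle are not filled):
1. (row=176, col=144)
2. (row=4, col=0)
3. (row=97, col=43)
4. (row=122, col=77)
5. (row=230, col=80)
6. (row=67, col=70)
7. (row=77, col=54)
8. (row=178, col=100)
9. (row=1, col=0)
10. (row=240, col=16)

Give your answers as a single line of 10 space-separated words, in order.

(176,144): row=0b10110000, col=0b10010000, row AND col = 0b10010000 = 144; 144 == 144 -> filled
(4,0): row=0b100, col=0b0, row AND col = 0b0 = 0; 0 == 0 -> filled
(97,43): row=0b1100001, col=0b101011, row AND col = 0b100001 = 33; 33 != 43 -> empty
(122,77): row=0b1111010, col=0b1001101, row AND col = 0b1001000 = 72; 72 != 77 -> empty
(230,80): row=0b11100110, col=0b1010000, row AND col = 0b1000000 = 64; 64 != 80 -> empty
(67,70): col outside [0, 67] -> not filled
(77,54): row=0b1001101, col=0b110110, row AND col = 0b100 = 4; 4 != 54 -> empty
(178,100): row=0b10110010, col=0b1100100, row AND col = 0b100000 = 32; 32 != 100 -> empty
(1,0): row=0b1, col=0b0, row AND col = 0b0 = 0; 0 == 0 -> filled
(240,16): row=0b11110000, col=0b10000, row AND col = 0b10000 = 16; 16 == 16 -> filled

Answer: yes yes no no no no no no yes yes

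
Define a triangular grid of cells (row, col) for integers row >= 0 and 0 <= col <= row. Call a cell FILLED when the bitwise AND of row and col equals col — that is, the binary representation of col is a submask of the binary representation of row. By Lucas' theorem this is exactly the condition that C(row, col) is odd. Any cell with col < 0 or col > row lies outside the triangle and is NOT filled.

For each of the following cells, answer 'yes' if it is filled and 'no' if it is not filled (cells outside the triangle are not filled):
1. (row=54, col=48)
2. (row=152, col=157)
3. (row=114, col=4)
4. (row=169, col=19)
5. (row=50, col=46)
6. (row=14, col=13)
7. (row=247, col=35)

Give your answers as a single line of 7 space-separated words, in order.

Answer: yes no no no no no yes

Derivation:
(54,48): row=0b110110, col=0b110000, row AND col = 0b110000 = 48; 48 == 48 -> filled
(152,157): col outside [0, 152] -> not filled
(114,4): row=0b1110010, col=0b100, row AND col = 0b0 = 0; 0 != 4 -> empty
(169,19): row=0b10101001, col=0b10011, row AND col = 0b1 = 1; 1 != 19 -> empty
(50,46): row=0b110010, col=0b101110, row AND col = 0b100010 = 34; 34 != 46 -> empty
(14,13): row=0b1110, col=0b1101, row AND col = 0b1100 = 12; 12 != 13 -> empty
(247,35): row=0b11110111, col=0b100011, row AND col = 0b100011 = 35; 35 == 35 -> filled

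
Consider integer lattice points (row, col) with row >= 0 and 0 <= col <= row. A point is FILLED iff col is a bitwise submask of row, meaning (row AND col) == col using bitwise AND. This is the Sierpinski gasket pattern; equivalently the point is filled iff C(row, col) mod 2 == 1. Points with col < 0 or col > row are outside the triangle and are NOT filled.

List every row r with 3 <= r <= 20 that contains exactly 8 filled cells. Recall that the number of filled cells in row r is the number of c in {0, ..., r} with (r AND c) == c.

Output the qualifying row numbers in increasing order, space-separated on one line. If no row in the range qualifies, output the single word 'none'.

Answer: 7 11 13 14 19

Derivation:
Row r has 2^popcount(r) filled cells, so we need popcount(r) = log2(8) = 3.
Scan r = 3..20 and keep those with exactly 3 one-bits:
r=3=11 popcount=2 -> skip
r=4=100 popcount=1 -> skip
r=5=101 popcount=2 -> skip
r=6=110 popcount=2 -> skip
r=7=111 popcount=3 -> KEEP
r=8=1000 popcount=1 -> skip
r=9=1001 popcount=2 -> skip
r=10=1010 popcount=2 -> skip
r=11=1011 popcount=3 -> KEEP
r=12=1100 popcount=2 -> skip
r=13=1101 popcount=3 -> KEEP
r=14=1110 popcount=3 -> KEEP
r=15=1111 popcount=4 -> skip
r=16=10000 popcount=1 -> skip
r=17=10001 popcount=2 -> skip
r=18=10010 popcount=2 -> skip
r=19=10011 popcount=3 -> KEEP
r=20=10100 popcount=2 -> skip
Kept rows: 7 11 13 14 19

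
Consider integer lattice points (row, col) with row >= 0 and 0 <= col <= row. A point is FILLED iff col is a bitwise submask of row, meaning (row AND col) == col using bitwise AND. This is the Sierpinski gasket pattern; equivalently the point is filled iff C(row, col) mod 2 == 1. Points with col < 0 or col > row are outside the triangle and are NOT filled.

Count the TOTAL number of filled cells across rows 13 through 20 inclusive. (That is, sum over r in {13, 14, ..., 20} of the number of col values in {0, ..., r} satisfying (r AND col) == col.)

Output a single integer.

r13=1101 pc3: +8 =8
r14=1110 pc3: +8 =16
r15=1111 pc4: +16 =32
r16=10000 pc1: +2 =34
r17=10001 pc2: +4 =38
r18=10010 pc2: +4 =42
r19=10011 pc3: +8 =50
r20=10100 pc2: +4 =54

Answer: 54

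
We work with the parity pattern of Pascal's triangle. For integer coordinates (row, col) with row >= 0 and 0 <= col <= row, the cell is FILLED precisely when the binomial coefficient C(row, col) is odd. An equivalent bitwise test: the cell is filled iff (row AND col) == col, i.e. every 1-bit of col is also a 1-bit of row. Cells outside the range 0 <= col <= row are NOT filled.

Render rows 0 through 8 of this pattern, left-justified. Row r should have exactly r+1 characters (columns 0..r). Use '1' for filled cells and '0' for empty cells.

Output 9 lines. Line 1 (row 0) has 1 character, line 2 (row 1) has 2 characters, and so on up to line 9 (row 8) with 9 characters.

Answer: 1
11
101
1111
10001
110011
1010101
11111111
100000001

Derivation:
r0=0: 1
r1=1: 11
r2=10: 101
r3=11: 1111
r4=100: 10001
r5=101: 110011
r6=110: 1010101
r7=111: 11111111
r8=1000: 100000001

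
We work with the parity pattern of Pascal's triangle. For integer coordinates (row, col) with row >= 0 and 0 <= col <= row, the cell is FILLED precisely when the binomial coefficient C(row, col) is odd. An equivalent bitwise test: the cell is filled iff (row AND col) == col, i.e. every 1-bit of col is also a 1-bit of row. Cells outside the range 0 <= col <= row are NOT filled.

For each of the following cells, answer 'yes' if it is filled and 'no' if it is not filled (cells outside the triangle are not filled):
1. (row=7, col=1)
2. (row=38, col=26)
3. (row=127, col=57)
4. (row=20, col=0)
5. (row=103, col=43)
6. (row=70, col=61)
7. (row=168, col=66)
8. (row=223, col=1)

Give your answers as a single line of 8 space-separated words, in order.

Answer: yes no yes yes no no no yes

Derivation:
(7,1): row=0b111, col=0b1, row AND col = 0b1 = 1; 1 == 1 -> filled
(38,26): row=0b100110, col=0b11010, row AND col = 0b10 = 2; 2 != 26 -> empty
(127,57): row=0b1111111, col=0b111001, row AND col = 0b111001 = 57; 57 == 57 -> filled
(20,0): row=0b10100, col=0b0, row AND col = 0b0 = 0; 0 == 0 -> filled
(103,43): row=0b1100111, col=0b101011, row AND col = 0b100011 = 35; 35 != 43 -> empty
(70,61): row=0b1000110, col=0b111101, row AND col = 0b100 = 4; 4 != 61 -> empty
(168,66): row=0b10101000, col=0b1000010, row AND col = 0b0 = 0; 0 != 66 -> empty
(223,1): row=0b11011111, col=0b1, row AND col = 0b1 = 1; 1 == 1 -> filled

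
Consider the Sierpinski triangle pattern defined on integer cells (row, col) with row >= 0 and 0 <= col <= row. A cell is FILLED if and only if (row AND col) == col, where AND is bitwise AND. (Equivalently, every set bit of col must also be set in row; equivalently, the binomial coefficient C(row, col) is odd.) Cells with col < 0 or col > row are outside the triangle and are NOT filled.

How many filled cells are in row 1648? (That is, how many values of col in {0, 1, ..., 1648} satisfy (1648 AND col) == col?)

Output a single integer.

Answer: 32

Derivation:
1648 in binary = 11001110000
popcount(1648) = number of 1-bits in 11001110000 = 5
A col c satisfies (1648 AND c) == c iff every set bit of c is also set in 1648; each of the 5 set bits of 1648 can independently be on or off in c.
count = 2^5 = 32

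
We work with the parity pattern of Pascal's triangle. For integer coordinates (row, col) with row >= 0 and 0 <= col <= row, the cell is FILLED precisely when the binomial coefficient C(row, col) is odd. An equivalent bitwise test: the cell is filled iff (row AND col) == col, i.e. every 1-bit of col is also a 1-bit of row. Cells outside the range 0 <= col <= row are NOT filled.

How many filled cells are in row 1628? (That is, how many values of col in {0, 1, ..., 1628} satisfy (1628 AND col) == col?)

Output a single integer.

Answer: 64

Derivation:
1628 in binary = 11001011100
popcount(1628) = number of 1-bits in 11001011100 = 6
A col c satisfies (1628 AND c) == c iff every set bit of c is also set in 1628; each of the 6 set bits of 1628 can independently be on or off in c.
count = 2^6 = 64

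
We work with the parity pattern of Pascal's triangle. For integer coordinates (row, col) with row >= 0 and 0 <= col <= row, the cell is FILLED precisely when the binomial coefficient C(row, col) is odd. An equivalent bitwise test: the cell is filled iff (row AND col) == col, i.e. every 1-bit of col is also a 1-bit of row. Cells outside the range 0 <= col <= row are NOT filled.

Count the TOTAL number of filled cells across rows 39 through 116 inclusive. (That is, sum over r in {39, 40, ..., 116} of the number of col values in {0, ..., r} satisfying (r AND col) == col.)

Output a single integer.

Answer: 1346

Derivation:
r39=100111 pc4: +16 =16
r40=101000 pc2: +4 =20
r41=101001 pc3: +8 =28
r42=101010 pc3: +8 =36
r43=101011 pc4: +16 =52
r44=101100 pc3: +8 =60
r45=101101 pc4: +16 =76
r46=101110 pc4: +16 =92
r47=101111 pc5: +32 =124
r48=110000 pc2: +4 =128
r49=110001 pc3: +8 =136
r50=110010 pc3: +8 =144
r51=110011 pc4: +16 =160
r52=110100 pc3: +8 =168
r53=110101 pc4: +16 =184
r54=110110 pc4: +16 =200
r55=110111 pc5: +32 =232
r56=111000 pc3: +8 =240
r57=111001 pc4: +16 =256
r58=111010 pc4: +16 =272
r59=111011 pc5: +32 =304
r60=111100 pc4: +16 =320
r61=111101 pc5: +32 =352
r62=111110 pc5: +32 =384
r63=111111 pc6: +64 =448
r64=1000000 pc1: +2 =450
r65=1000001 pc2: +4 =454
r66=1000010 pc2: +4 =458
r67=1000011 pc3: +8 =466
r68=1000100 pc2: +4 =470
r69=1000101 pc3: +8 =478
r70=1000110 pc3: +8 =486
r71=1000111 pc4: +16 =502
r72=1001000 pc2: +4 =506
r73=1001001 pc3: +8 =514
r74=1001010 pc3: +8 =522
r75=1001011 pc4: +16 =538
r76=1001100 pc3: +8 =546
r77=1001101 pc4: +16 =562
r78=1001110 pc4: +16 =578
r79=1001111 pc5: +32 =610
r80=1010000 pc2: +4 =614
r81=1010001 pc3: +8 =622
r82=1010010 pc3: +8 =630
r83=1010011 pc4: +16 =646
r84=1010100 pc3: +8 =654
r85=1010101 pc4: +16 =670
r86=1010110 pc4: +16 =686
r87=1010111 pc5: +32 =718
r88=1011000 pc3: +8 =726
r89=1011001 pc4: +16 =742
r90=1011010 pc4: +16 =758
r91=1011011 pc5: +32 =790
r92=1011100 pc4: +16 =806
r93=1011101 pc5: +32 =838
r94=1011110 pc5: +32 =870
r95=1011111 pc6: +64 =934
r96=1100000 pc2: +4 =938
r97=1100001 pc3: +8 =946
r98=1100010 pc3: +8 =954
r99=1100011 pc4: +16 =970
r100=1100100 pc3: +8 =978
r101=1100101 pc4: +16 =994
r102=1100110 pc4: +16 =1010
r103=1100111 pc5: +32 =1042
r104=1101000 pc3: +8 =1050
r105=1101001 pc4: +16 =1066
r106=1101010 pc4: +16 =1082
r107=1101011 pc5: +32 =1114
r108=1101100 pc4: +16 =1130
r109=1101101 pc5: +32 =1162
r110=1101110 pc5: +32 =1194
r111=1101111 pc6: +64 =1258
r112=1110000 pc3: +8 =1266
r113=1110001 pc4: +16 =1282
r114=1110010 pc4: +16 =1298
r115=1110011 pc5: +32 =1330
r116=1110100 pc4: +16 =1346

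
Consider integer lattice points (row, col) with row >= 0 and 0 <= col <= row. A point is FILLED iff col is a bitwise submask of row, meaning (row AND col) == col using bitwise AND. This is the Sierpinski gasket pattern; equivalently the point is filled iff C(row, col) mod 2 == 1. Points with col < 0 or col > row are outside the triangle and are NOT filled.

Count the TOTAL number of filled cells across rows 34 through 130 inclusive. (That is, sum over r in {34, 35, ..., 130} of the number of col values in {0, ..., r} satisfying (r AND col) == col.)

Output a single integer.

Answer: 1948

Derivation:
r34=100010 pc2: +4 =4
r35=100011 pc3: +8 =12
r36=100100 pc2: +4 =16
r37=100101 pc3: +8 =24
r38=100110 pc3: +8 =32
r39=100111 pc4: +16 =48
r40=101000 pc2: +4 =52
r41=101001 pc3: +8 =60
r42=101010 pc3: +8 =68
r43=101011 pc4: +16 =84
r44=101100 pc3: +8 =92
r45=101101 pc4: +16 =108
r46=101110 pc4: +16 =124
r47=101111 pc5: +32 =156
r48=110000 pc2: +4 =160
r49=110001 pc3: +8 =168
r50=110010 pc3: +8 =176
r51=110011 pc4: +16 =192
r52=110100 pc3: +8 =200
r53=110101 pc4: +16 =216
r54=110110 pc4: +16 =232
r55=110111 pc5: +32 =264
r56=111000 pc3: +8 =272
r57=111001 pc4: +16 =288
r58=111010 pc4: +16 =304
r59=111011 pc5: +32 =336
r60=111100 pc4: +16 =352
r61=111101 pc5: +32 =384
r62=111110 pc5: +32 =416
r63=111111 pc6: +64 =480
r64=1000000 pc1: +2 =482
r65=1000001 pc2: +4 =486
r66=1000010 pc2: +4 =490
r67=1000011 pc3: +8 =498
r68=1000100 pc2: +4 =502
r69=1000101 pc3: +8 =510
r70=1000110 pc3: +8 =518
r71=1000111 pc4: +16 =534
r72=1001000 pc2: +4 =538
r73=1001001 pc3: +8 =546
r74=1001010 pc3: +8 =554
r75=1001011 pc4: +16 =570
r76=1001100 pc3: +8 =578
r77=1001101 pc4: +16 =594
r78=1001110 pc4: +16 =610
r79=1001111 pc5: +32 =642
r80=1010000 pc2: +4 =646
r81=1010001 pc3: +8 =654
r82=1010010 pc3: +8 =662
r83=1010011 pc4: +16 =678
r84=1010100 pc3: +8 =686
r85=1010101 pc4: +16 =702
r86=1010110 pc4: +16 =718
r87=1010111 pc5: +32 =750
r88=1011000 pc3: +8 =758
r89=1011001 pc4: +16 =774
r90=1011010 pc4: +16 =790
r91=1011011 pc5: +32 =822
r92=1011100 pc4: +16 =838
r93=1011101 pc5: +32 =870
r94=1011110 pc5: +32 =902
r95=1011111 pc6: +64 =966
r96=1100000 pc2: +4 =970
r97=1100001 pc3: +8 =978
r98=1100010 pc3: +8 =986
r99=1100011 pc4: +16 =1002
r100=1100100 pc3: +8 =1010
r101=1100101 pc4: +16 =1026
r102=1100110 pc4: +16 =1042
r103=1100111 pc5: +32 =1074
r104=1101000 pc3: +8 =1082
r105=1101001 pc4: +16 =1098
r106=1101010 pc4: +16 =1114
r107=1101011 pc5: +32 =1146
r108=1101100 pc4: +16 =1162
r109=1101101 pc5: +32 =1194
r110=1101110 pc5: +32 =1226
r111=1101111 pc6: +64 =1290
r112=1110000 pc3: +8 =1298
r113=1110001 pc4: +16 =1314
r114=1110010 pc4: +16 =1330
r115=1110011 pc5: +32 =1362
r116=1110100 pc4: +16 =1378
r117=1110101 pc5: +32 =1410
r118=1110110 pc5: +32 =1442
r119=1110111 pc6: +64 =1506
r120=1111000 pc4: +16 =1522
r121=1111001 pc5: +32 =1554
r122=1111010 pc5: +32 =1586
r123=1111011 pc6: +64 =1650
r124=1111100 pc5: +32 =1682
r125=1111101 pc6: +64 =1746
r126=1111110 pc6: +64 =1810
r127=1111111 pc7: +128 =1938
r128=10000000 pc1: +2 =1940
r129=10000001 pc2: +4 =1944
r130=10000010 pc2: +4 =1948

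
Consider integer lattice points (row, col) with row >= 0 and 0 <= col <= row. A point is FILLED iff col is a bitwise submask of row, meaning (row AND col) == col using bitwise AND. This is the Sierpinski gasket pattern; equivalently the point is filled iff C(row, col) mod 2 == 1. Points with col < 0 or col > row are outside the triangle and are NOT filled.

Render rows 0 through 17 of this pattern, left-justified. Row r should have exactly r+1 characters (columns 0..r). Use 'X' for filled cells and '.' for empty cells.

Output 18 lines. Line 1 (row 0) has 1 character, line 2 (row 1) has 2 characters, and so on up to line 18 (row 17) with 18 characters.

Answer: X
XX
X.X
XXXX
X...X
XX..XX
X.X.X.X
XXXXXXXX
X.......X
XX......XX
X.X.....X.X
XXXX....XXXX
X...X...X...X
XX..XX..XX..XX
X.X.X.X.X.X.X.X
XXXXXXXXXXXXXXXX
X...............X
XX..............XX

Derivation:
r0=0: X
r1=1: XX
r2=10: X.X
r3=11: XXXX
r4=100: X...X
r5=101: XX..XX
r6=110: X.X.X.X
r7=111: XXXXXXXX
r8=1000: X.......X
r9=1001: XX......XX
r10=1010: X.X.....X.X
r11=1011: XXXX....XXXX
r12=1100: X...X...X...X
r13=1101: XX..XX..XX..XX
r14=1110: X.X.X.X.X.X.X.X
r15=1111: XXXXXXXXXXXXXXXX
r16=10000: X...............X
r17=10001: XX..............XX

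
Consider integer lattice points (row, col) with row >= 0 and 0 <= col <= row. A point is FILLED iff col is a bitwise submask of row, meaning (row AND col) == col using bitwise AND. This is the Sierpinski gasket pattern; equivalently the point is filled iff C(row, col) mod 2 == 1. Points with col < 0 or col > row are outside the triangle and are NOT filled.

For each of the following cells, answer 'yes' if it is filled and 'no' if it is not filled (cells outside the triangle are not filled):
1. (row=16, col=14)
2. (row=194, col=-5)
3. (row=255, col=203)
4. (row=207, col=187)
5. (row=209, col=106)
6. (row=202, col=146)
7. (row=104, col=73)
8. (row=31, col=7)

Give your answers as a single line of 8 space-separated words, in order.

Answer: no no yes no no no no yes

Derivation:
(16,14): row=0b10000, col=0b1110, row AND col = 0b0 = 0; 0 != 14 -> empty
(194,-5): col outside [0, 194] -> not filled
(255,203): row=0b11111111, col=0b11001011, row AND col = 0b11001011 = 203; 203 == 203 -> filled
(207,187): row=0b11001111, col=0b10111011, row AND col = 0b10001011 = 139; 139 != 187 -> empty
(209,106): row=0b11010001, col=0b1101010, row AND col = 0b1000000 = 64; 64 != 106 -> empty
(202,146): row=0b11001010, col=0b10010010, row AND col = 0b10000010 = 130; 130 != 146 -> empty
(104,73): row=0b1101000, col=0b1001001, row AND col = 0b1001000 = 72; 72 != 73 -> empty
(31,7): row=0b11111, col=0b111, row AND col = 0b111 = 7; 7 == 7 -> filled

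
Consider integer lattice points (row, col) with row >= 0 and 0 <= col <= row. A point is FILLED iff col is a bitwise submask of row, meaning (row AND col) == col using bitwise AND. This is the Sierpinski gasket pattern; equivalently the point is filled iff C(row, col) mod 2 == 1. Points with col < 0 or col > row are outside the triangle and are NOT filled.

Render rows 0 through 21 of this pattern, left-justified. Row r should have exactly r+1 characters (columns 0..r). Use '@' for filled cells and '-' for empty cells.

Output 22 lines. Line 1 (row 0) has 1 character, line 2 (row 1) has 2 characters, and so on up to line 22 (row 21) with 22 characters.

Answer: @
@@
@-@
@@@@
@---@
@@--@@
@-@-@-@
@@@@@@@@
@-------@
@@------@@
@-@-----@-@
@@@@----@@@@
@---@---@---@
@@--@@--@@--@@
@-@-@-@-@-@-@-@
@@@@@@@@@@@@@@@@
@---------------@
@@--------------@@
@-@-------------@-@
@@@@------------@@@@
@---@-----------@---@
@@--@@----------@@--@@

Derivation:
r0=0: @
r1=1: @@
r2=10: @-@
r3=11: @@@@
r4=100: @---@
r5=101: @@--@@
r6=110: @-@-@-@
r7=111: @@@@@@@@
r8=1000: @-------@
r9=1001: @@------@@
r10=1010: @-@-----@-@
r11=1011: @@@@----@@@@
r12=1100: @---@---@---@
r13=1101: @@--@@--@@--@@
r14=1110: @-@-@-@-@-@-@-@
r15=1111: @@@@@@@@@@@@@@@@
r16=10000: @---------------@
r17=10001: @@--------------@@
r18=10010: @-@-------------@-@
r19=10011: @@@@------------@@@@
r20=10100: @---@-----------@---@
r21=10101: @@--@@----------@@--@@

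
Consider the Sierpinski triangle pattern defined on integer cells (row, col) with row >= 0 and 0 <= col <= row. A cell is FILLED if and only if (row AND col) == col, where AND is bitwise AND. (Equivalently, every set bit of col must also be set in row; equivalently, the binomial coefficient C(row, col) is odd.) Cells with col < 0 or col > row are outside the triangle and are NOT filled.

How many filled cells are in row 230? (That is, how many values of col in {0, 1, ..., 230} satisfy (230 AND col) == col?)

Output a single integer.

Answer: 32

Derivation:
230 in binary = 11100110
popcount(230) = number of 1-bits in 11100110 = 5
A col c satisfies (230 AND c) == c iff every set bit of c is also set in 230; each of the 5 set bits of 230 can independently be on or off in c.
count = 2^5 = 32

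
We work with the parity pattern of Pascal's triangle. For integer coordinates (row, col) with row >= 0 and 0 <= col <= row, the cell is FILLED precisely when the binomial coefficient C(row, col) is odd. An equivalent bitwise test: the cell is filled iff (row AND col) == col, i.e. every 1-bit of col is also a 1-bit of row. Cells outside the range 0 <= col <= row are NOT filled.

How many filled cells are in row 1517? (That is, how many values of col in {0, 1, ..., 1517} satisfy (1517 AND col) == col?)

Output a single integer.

Answer: 256

Derivation:
1517 in binary = 10111101101
popcount(1517) = number of 1-bits in 10111101101 = 8
A col c satisfies (1517 AND c) == c iff every set bit of c is also set in 1517; each of the 8 set bits of 1517 can independently be on or off in c.
count = 2^8 = 256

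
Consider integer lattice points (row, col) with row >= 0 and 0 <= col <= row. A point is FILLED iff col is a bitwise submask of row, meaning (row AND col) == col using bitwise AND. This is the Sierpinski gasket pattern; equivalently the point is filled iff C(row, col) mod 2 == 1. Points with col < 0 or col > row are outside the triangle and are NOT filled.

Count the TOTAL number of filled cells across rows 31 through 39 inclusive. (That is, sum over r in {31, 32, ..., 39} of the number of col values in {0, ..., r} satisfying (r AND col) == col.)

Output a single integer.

r31=11111 pc5: +32 =32
r32=100000 pc1: +2 =34
r33=100001 pc2: +4 =38
r34=100010 pc2: +4 =42
r35=100011 pc3: +8 =50
r36=100100 pc2: +4 =54
r37=100101 pc3: +8 =62
r38=100110 pc3: +8 =70
r39=100111 pc4: +16 =86

Answer: 86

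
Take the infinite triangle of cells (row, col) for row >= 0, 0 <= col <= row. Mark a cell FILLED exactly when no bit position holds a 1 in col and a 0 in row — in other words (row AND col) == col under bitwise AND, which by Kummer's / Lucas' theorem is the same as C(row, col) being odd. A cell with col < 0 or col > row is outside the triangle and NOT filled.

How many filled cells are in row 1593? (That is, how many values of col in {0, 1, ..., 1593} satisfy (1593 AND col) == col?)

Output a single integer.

1593 in binary = 11000111001
popcount(1593) = number of 1-bits in 11000111001 = 6
A col c satisfies (1593 AND c) == c iff every set bit of c is also set in 1593; each of the 6 set bits of 1593 can independently be on or off in c.
count = 2^6 = 64

Answer: 64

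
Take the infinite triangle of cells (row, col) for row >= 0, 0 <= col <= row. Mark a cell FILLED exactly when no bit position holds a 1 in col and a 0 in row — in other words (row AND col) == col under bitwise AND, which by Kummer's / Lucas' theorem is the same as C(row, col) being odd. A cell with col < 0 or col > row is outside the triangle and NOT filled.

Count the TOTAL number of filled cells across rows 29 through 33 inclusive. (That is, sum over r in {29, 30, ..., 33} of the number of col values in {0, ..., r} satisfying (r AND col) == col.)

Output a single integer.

Answer: 70

Derivation:
r29=11101 pc4: +16 =16
r30=11110 pc4: +16 =32
r31=11111 pc5: +32 =64
r32=100000 pc1: +2 =66
r33=100001 pc2: +4 =70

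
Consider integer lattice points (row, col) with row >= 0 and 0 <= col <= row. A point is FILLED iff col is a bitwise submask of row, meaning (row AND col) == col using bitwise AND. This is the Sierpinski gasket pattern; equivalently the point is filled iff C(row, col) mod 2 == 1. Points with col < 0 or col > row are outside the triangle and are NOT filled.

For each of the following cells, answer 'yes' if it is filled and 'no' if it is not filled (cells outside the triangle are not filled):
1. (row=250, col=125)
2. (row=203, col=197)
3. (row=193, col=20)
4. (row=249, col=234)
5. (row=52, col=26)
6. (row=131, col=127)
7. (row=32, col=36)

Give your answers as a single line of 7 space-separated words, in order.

(250,125): row=0b11111010, col=0b1111101, row AND col = 0b1111000 = 120; 120 != 125 -> empty
(203,197): row=0b11001011, col=0b11000101, row AND col = 0b11000001 = 193; 193 != 197 -> empty
(193,20): row=0b11000001, col=0b10100, row AND col = 0b0 = 0; 0 != 20 -> empty
(249,234): row=0b11111001, col=0b11101010, row AND col = 0b11101000 = 232; 232 != 234 -> empty
(52,26): row=0b110100, col=0b11010, row AND col = 0b10000 = 16; 16 != 26 -> empty
(131,127): row=0b10000011, col=0b1111111, row AND col = 0b11 = 3; 3 != 127 -> empty
(32,36): col outside [0, 32] -> not filled

Answer: no no no no no no no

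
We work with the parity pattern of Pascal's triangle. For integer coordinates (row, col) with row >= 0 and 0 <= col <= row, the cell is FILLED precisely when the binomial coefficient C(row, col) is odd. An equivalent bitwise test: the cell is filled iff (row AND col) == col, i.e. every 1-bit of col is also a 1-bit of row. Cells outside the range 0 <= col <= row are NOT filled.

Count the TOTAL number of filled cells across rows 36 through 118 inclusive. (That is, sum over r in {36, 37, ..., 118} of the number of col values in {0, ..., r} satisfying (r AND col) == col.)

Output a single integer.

r36=100100 pc2: +4 =4
r37=100101 pc3: +8 =12
r38=100110 pc3: +8 =20
r39=100111 pc4: +16 =36
r40=101000 pc2: +4 =40
r41=101001 pc3: +8 =48
r42=101010 pc3: +8 =56
r43=101011 pc4: +16 =72
r44=101100 pc3: +8 =80
r45=101101 pc4: +16 =96
r46=101110 pc4: +16 =112
r47=101111 pc5: +32 =144
r48=110000 pc2: +4 =148
r49=110001 pc3: +8 =156
r50=110010 pc3: +8 =164
r51=110011 pc4: +16 =180
r52=110100 pc3: +8 =188
r53=110101 pc4: +16 =204
r54=110110 pc4: +16 =220
r55=110111 pc5: +32 =252
r56=111000 pc3: +8 =260
r57=111001 pc4: +16 =276
r58=111010 pc4: +16 =292
r59=111011 pc5: +32 =324
r60=111100 pc4: +16 =340
r61=111101 pc5: +32 =372
r62=111110 pc5: +32 =404
r63=111111 pc6: +64 =468
r64=1000000 pc1: +2 =470
r65=1000001 pc2: +4 =474
r66=1000010 pc2: +4 =478
r67=1000011 pc3: +8 =486
r68=1000100 pc2: +4 =490
r69=1000101 pc3: +8 =498
r70=1000110 pc3: +8 =506
r71=1000111 pc4: +16 =522
r72=1001000 pc2: +4 =526
r73=1001001 pc3: +8 =534
r74=1001010 pc3: +8 =542
r75=1001011 pc4: +16 =558
r76=1001100 pc3: +8 =566
r77=1001101 pc4: +16 =582
r78=1001110 pc4: +16 =598
r79=1001111 pc5: +32 =630
r80=1010000 pc2: +4 =634
r81=1010001 pc3: +8 =642
r82=1010010 pc3: +8 =650
r83=1010011 pc4: +16 =666
r84=1010100 pc3: +8 =674
r85=1010101 pc4: +16 =690
r86=1010110 pc4: +16 =706
r87=1010111 pc5: +32 =738
r88=1011000 pc3: +8 =746
r89=1011001 pc4: +16 =762
r90=1011010 pc4: +16 =778
r91=1011011 pc5: +32 =810
r92=1011100 pc4: +16 =826
r93=1011101 pc5: +32 =858
r94=1011110 pc5: +32 =890
r95=1011111 pc6: +64 =954
r96=1100000 pc2: +4 =958
r97=1100001 pc3: +8 =966
r98=1100010 pc3: +8 =974
r99=1100011 pc4: +16 =990
r100=1100100 pc3: +8 =998
r101=1100101 pc4: +16 =1014
r102=1100110 pc4: +16 =1030
r103=1100111 pc5: +32 =1062
r104=1101000 pc3: +8 =1070
r105=1101001 pc4: +16 =1086
r106=1101010 pc4: +16 =1102
r107=1101011 pc5: +32 =1134
r108=1101100 pc4: +16 =1150
r109=1101101 pc5: +32 =1182
r110=1101110 pc5: +32 =1214
r111=1101111 pc6: +64 =1278
r112=1110000 pc3: +8 =1286
r113=1110001 pc4: +16 =1302
r114=1110010 pc4: +16 =1318
r115=1110011 pc5: +32 =1350
r116=1110100 pc4: +16 =1366
r117=1110101 pc5: +32 =1398
r118=1110110 pc5: +32 =1430

Answer: 1430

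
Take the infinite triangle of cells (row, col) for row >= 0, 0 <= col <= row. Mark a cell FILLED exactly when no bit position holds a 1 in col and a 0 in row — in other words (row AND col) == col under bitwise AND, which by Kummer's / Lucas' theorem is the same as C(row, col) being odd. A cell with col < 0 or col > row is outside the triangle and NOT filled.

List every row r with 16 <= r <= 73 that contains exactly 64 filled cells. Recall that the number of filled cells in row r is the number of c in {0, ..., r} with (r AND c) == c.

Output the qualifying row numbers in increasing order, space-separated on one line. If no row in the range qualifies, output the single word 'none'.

Row r has 2^popcount(r) filled cells, so we need popcount(r) = log2(64) = 6.
Scan r = 16..73 and keep those with exactly 6 one-bits:
r=16=10000 popcount=1 -> skip
r=17=10001 popcount=2 -> skip
r=18=10010 popcount=2 -> skip
r=19=10011 popcount=3 -> skip
r=20=10100 popcount=2 -> skip
r=21=10101 popcount=3 -> skip
r=22=10110 popcount=3 -> skip
r=23=10111 popcount=4 -> skip
r=24=11000 popcount=2 -> skip
r=25=11001 popcount=3 -> skip
r=26=11010 popcount=3 -> skip
r=27=11011 popcount=4 -> skip
r=28=11100 popcount=3 -> skip
r=29=11101 popcount=4 -> skip
r=30=11110 popcount=4 -> skip
r=31=11111 popcount=5 -> skip
r=32=100000 popcount=1 -> skip
r=33=100001 popcount=2 -> skip
r=34=100010 popcount=2 -> skip
r=35=100011 popcount=3 -> skip
r=36=100100 popcount=2 -> skip
r=37=100101 popcount=3 -> skip
r=38=100110 popcount=3 -> skip
r=39=100111 popcount=4 -> skip
r=40=101000 popcount=2 -> skip
r=41=101001 popcount=3 -> skip
r=42=101010 popcount=3 -> skip
r=43=101011 popcount=4 -> skip
r=44=101100 popcount=3 -> skip
r=45=101101 popcount=4 -> skip
r=46=101110 popcount=4 -> skip
r=47=101111 popcount=5 -> skip
r=48=110000 popcount=2 -> skip
r=49=110001 popcount=3 -> skip
r=50=110010 popcount=3 -> skip
r=51=110011 popcount=4 -> skip
r=52=110100 popcount=3 -> skip
r=53=110101 popcount=4 -> skip
r=54=110110 popcount=4 -> skip
r=55=110111 popcount=5 -> skip
r=56=111000 popcount=3 -> skip
r=57=111001 popcount=4 -> skip
r=58=111010 popcount=4 -> skip
r=59=111011 popcount=5 -> skip
r=60=111100 popcount=4 -> skip
r=61=111101 popcount=5 -> skip
r=62=111110 popcount=5 -> skip
r=63=111111 popcount=6 -> KEEP
r=64=1000000 popcount=1 -> skip
r=65=1000001 popcount=2 -> skip
r=66=1000010 popcount=2 -> skip
r=67=1000011 popcount=3 -> skip
r=68=1000100 popcount=2 -> skip
r=69=1000101 popcount=3 -> skip
r=70=1000110 popcount=3 -> skip
r=71=1000111 popcount=4 -> skip
r=72=1001000 popcount=2 -> skip
r=73=1001001 popcount=3 -> skip
Kept rows: 63

Answer: 63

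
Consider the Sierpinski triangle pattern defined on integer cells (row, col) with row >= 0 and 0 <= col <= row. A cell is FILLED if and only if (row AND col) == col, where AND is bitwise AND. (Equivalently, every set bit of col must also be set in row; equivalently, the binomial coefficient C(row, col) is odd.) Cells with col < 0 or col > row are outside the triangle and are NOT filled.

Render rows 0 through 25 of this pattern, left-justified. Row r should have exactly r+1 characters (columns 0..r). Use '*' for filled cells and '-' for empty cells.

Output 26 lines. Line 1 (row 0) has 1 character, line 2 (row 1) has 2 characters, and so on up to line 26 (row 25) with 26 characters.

Answer: *
**
*-*
****
*---*
**--**
*-*-*-*
********
*-------*
**------**
*-*-----*-*
****----****
*---*---*---*
**--**--**--**
*-*-*-*-*-*-*-*
****************
*---------------*
**--------------**
*-*-------------*-*
****------------****
*---*-----------*---*
**--**----------**--**
*-*-*-*---------*-*-*-*
********--------********
*-------*-------*-------*
**------**------**------**

Derivation:
r0=0: *
r1=1: **
r2=10: *-*
r3=11: ****
r4=100: *---*
r5=101: **--**
r6=110: *-*-*-*
r7=111: ********
r8=1000: *-------*
r9=1001: **------**
r10=1010: *-*-----*-*
r11=1011: ****----****
r12=1100: *---*---*---*
r13=1101: **--**--**--**
r14=1110: *-*-*-*-*-*-*-*
r15=1111: ****************
r16=10000: *---------------*
r17=10001: **--------------**
r18=10010: *-*-------------*-*
r19=10011: ****------------****
r20=10100: *---*-----------*---*
r21=10101: **--**----------**--**
r22=10110: *-*-*-*---------*-*-*-*
r23=10111: ********--------********
r24=11000: *-------*-------*-------*
r25=11001: **------**------**------**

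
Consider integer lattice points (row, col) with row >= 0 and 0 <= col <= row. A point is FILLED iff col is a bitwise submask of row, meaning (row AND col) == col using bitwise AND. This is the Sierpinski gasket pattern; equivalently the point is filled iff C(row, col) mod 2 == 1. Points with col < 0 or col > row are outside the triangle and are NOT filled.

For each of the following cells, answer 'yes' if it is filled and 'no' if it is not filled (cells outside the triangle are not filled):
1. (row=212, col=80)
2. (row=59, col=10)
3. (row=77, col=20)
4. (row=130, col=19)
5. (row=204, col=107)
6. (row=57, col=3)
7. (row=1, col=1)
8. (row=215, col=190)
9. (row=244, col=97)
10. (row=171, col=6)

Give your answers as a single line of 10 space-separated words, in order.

Answer: yes yes no no no no yes no no no

Derivation:
(212,80): row=0b11010100, col=0b1010000, row AND col = 0b1010000 = 80; 80 == 80 -> filled
(59,10): row=0b111011, col=0b1010, row AND col = 0b1010 = 10; 10 == 10 -> filled
(77,20): row=0b1001101, col=0b10100, row AND col = 0b100 = 4; 4 != 20 -> empty
(130,19): row=0b10000010, col=0b10011, row AND col = 0b10 = 2; 2 != 19 -> empty
(204,107): row=0b11001100, col=0b1101011, row AND col = 0b1001000 = 72; 72 != 107 -> empty
(57,3): row=0b111001, col=0b11, row AND col = 0b1 = 1; 1 != 3 -> empty
(1,1): row=0b1, col=0b1, row AND col = 0b1 = 1; 1 == 1 -> filled
(215,190): row=0b11010111, col=0b10111110, row AND col = 0b10010110 = 150; 150 != 190 -> empty
(244,97): row=0b11110100, col=0b1100001, row AND col = 0b1100000 = 96; 96 != 97 -> empty
(171,6): row=0b10101011, col=0b110, row AND col = 0b10 = 2; 2 != 6 -> empty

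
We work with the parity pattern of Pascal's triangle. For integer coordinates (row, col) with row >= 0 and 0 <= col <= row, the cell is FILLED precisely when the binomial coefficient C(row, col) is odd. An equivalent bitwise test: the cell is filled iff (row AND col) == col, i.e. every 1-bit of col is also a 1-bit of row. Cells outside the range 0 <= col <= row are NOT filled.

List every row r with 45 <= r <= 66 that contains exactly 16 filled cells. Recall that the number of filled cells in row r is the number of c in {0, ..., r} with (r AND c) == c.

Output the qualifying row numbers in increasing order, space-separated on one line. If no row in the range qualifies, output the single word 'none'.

Answer: 45 46 51 53 54 57 58 60

Derivation:
Row r has 2^popcount(r) filled cells, so we need popcount(r) = log2(16) = 4.
Scan r = 45..66 and keep those with exactly 4 one-bits:
r=45=101101 popcount=4 -> KEEP
r=46=101110 popcount=4 -> KEEP
r=47=101111 popcount=5 -> skip
r=48=110000 popcount=2 -> skip
r=49=110001 popcount=3 -> skip
r=50=110010 popcount=3 -> skip
r=51=110011 popcount=4 -> KEEP
r=52=110100 popcount=3 -> skip
r=53=110101 popcount=4 -> KEEP
r=54=110110 popcount=4 -> KEEP
r=55=110111 popcount=5 -> skip
r=56=111000 popcount=3 -> skip
r=57=111001 popcount=4 -> KEEP
r=58=111010 popcount=4 -> KEEP
r=59=111011 popcount=5 -> skip
r=60=111100 popcount=4 -> KEEP
r=61=111101 popcount=5 -> skip
r=62=111110 popcount=5 -> skip
r=63=111111 popcount=6 -> skip
r=64=1000000 popcount=1 -> skip
r=65=1000001 popcount=2 -> skip
r=66=1000010 popcount=2 -> skip
Kept rows: 45 46 51 53 54 57 58 60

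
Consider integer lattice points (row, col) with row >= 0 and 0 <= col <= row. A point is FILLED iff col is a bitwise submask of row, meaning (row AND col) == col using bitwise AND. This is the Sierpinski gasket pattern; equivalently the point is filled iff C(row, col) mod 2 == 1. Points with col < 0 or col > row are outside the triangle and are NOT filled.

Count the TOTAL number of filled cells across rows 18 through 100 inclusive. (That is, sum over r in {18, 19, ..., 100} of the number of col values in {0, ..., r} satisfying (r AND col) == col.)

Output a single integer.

Answer: 1172

Derivation:
r18=10010 pc2: +4 =4
r19=10011 pc3: +8 =12
r20=10100 pc2: +4 =16
r21=10101 pc3: +8 =24
r22=10110 pc3: +8 =32
r23=10111 pc4: +16 =48
r24=11000 pc2: +4 =52
r25=11001 pc3: +8 =60
r26=11010 pc3: +8 =68
r27=11011 pc4: +16 =84
r28=11100 pc3: +8 =92
r29=11101 pc4: +16 =108
r30=11110 pc4: +16 =124
r31=11111 pc5: +32 =156
r32=100000 pc1: +2 =158
r33=100001 pc2: +4 =162
r34=100010 pc2: +4 =166
r35=100011 pc3: +8 =174
r36=100100 pc2: +4 =178
r37=100101 pc3: +8 =186
r38=100110 pc3: +8 =194
r39=100111 pc4: +16 =210
r40=101000 pc2: +4 =214
r41=101001 pc3: +8 =222
r42=101010 pc3: +8 =230
r43=101011 pc4: +16 =246
r44=101100 pc3: +8 =254
r45=101101 pc4: +16 =270
r46=101110 pc4: +16 =286
r47=101111 pc5: +32 =318
r48=110000 pc2: +4 =322
r49=110001 pc3: +8 =330
r50=110010 pc3: +8 =338
r51=110011 pc4: +16 =354
r52=110100 pc3: +8 =362
r53=110101 pc4: +16 =378
r54=110110 pc4: +16 =394
r55=110111 pc5: +32 =426
r56=111000 pc3: +8 =434
r57=111001 pc4: +16 =450
r58=111010 pc4: +16 =466
r59=111011 pc5: +32 =498
r60=111100 pc4: +16 =514
r61=111101 pc5: +32 =546
r62=111110 pc5: +32 =578
r63=111111 pc6: +64 =642
r64=1000000 pc1: +2 =644
r65=1000001 pc2: +4 =648
r66=1000010 pc2: +4 =652
r67=1000011 pc3: +8 =660
r68=1000100 pc2: +4 =664
r69=1000101 pc3: +8 =672
r70=1000110 pc3: +8 =680
r71=1000111 pc4: +16 =696
r72=1001000 pc2: +4 =700
r73=1001001 pc3: +8 =708
r74=1001010 pc3: +8 =716
r75=1001011 pc4: +16 =732
r76=1001100 pc3: +8 =740
r77=1001101 pc4: +16 =756
r78=1001110 pc4: +16 =772
r79=1001111 pc5: +32 =804
r80=1010000 pc2: +4 =808
r81=1010001 pc3: +8 =816
r82=1010010 pc3: +8 =824
r83=1010011 pc4: +16 =840
r84=1010100 pc3: +8 =848
r85=1010101 pc4: +16 =864
r86=1010110 pc4: +16 =880
r87=1010111 pc5: +32 =912
r88=1011000 pc3: +8 =920
r89=1011001 pc4: +16 =936
r90=1011010 pc4: +16 =952
r91=1011011 pc5: +32 =984
r92=1011100 pc4: +16 =1000
r93=1011101 pc5: +32 =1032
r94=1011110 pc5: +32 =1064
r95=1011111 pc6: +64 =1128
r96=1100000 pc2: +4 =1132
r97=1100001 pc3: +8 =1140
r98=1100010 pc3: +8 =1148
r99=1100011 pc4: +16 =1164
r100=1100100 pc3: +8 =1172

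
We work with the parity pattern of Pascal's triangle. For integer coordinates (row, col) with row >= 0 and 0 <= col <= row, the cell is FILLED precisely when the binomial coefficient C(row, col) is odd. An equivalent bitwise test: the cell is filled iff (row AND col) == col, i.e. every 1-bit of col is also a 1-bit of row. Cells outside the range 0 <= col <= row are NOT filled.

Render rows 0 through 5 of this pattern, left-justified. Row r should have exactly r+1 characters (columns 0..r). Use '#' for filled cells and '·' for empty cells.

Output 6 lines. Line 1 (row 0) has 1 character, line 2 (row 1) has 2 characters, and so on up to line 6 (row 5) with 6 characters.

Answer: #
##
#·#
####
#···#
##··##

Derivation:
r0=0: #
r1=1: ##
r2=10: #·#
r3=11: ####
r4=100: #···#
r5=101: ##··##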